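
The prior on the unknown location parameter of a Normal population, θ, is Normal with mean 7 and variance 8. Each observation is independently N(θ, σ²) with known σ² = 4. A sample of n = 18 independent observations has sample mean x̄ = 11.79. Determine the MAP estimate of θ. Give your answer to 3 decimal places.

n = 18, x̄ = 11.79.
For a Normal prior and Normal likelihood with known variance, the posterior is Normal; its mode equals its mean, the precision-weighted average.
Prior precision 1/σ₀² = 1/8 = 0.125; data precision n/σ² = 18/4 = 4.5.
θ̂ = (0.125·7 + 4.5·11.79) / (0.125 + 4.5) = 53.93/4.625 = 10786/925 ≈ 11.661.

θ̂_MAP = 11.661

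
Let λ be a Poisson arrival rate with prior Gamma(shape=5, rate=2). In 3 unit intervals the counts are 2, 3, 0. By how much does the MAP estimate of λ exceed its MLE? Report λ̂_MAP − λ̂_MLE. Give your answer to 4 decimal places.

Σxᵢ = 5. Posterior is Gamma(10, 5); MAP = (10−1)/5 = 9/5 ≈ 1.80000.
MLE = x̄ = 5/3 ≈ 1.66667.
Difference = 9/5 − 5/3 = 2/15 ≈ 0.1333.

MAP − MLE = 0.1333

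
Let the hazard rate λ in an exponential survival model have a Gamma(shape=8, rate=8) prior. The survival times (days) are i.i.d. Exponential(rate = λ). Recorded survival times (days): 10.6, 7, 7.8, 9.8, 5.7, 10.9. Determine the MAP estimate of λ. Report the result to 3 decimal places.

The Exponential(rate=λ) likelihood is ∝ λ^n e^(−λΣtᵢ). Here n = 6 and Σtᵢ = 10.6 + 7 + 7.8 + 9.8 + 5.7 + 10.9 = 51.8.
Posterior ∝ λ^7e^(−8λ) · λ^6e^(−51.8λ) = λ^13e^(−59.8λ), i.e. Gamma(14, 59.8).
Mode = (a−1)/b = 13/59.8 ≈ 0.217.

λ̂_MAP = 0.217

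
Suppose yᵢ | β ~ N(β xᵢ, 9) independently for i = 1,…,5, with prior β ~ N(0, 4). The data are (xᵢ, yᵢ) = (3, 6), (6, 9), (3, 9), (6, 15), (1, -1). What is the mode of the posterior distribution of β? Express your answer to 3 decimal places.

log p(β | y) = −Σ(yᵢ − βxᵢ)²/(2·9) − β²/(2·4) + const.
Setting the derivative to zero: Σxᵢ(yᵢ − βxᵢ)/9 − β/4 = 0, so β = Σxᵢyᵢ / (Σxᵢ² + σ²/τ²).
Σxᵢyᵢ = 3·6 + 6·9 + 3·9 + 6·15 + 1·(-1) = 188; Σxᵢ² = 91; σ²/τ² = 2.25.
β̂_MAP = 188 / (91 + 2.25) = 188/93.25 ≈ 2.016.

β̂_MAP = 2.016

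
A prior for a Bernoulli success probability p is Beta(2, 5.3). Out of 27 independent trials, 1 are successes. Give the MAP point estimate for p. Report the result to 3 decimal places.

Prior: Beta(2, 5.3).
Data: 1 success in 27 trials. The binomial likelihood contributes p(1−p)^26, so the posterior is Beta(2+1, 5.3+26) = Beta(3, 31.3).
For Beta(a, b) with a, b > 1 the mode is (a−1)/(a+b−2) = 2/32.3 ≈ 0.062.

p̂_MAP = 0.062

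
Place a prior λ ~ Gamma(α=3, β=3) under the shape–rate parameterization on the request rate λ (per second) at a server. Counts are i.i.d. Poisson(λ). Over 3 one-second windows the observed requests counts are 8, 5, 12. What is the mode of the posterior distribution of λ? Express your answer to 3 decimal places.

Σxᵢ = 8+5+12 = 25, with n = 3.
Posterior ∝ λ^2e^(−3λ) · λ^25e^(−3λ) = λ^27e^(−6λ), i.e. Gamma(shape=28, rate=6).
The mode of a Gamma(a, b) with a ≥ 1 (shape–rate) is (a−1)/b = 27/6 ≈ 4.500.

λ̂_MAP = 4.500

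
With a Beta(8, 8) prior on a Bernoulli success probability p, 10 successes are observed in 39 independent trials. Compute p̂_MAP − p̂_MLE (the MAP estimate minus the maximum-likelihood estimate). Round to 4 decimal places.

MAP − MLE = 0.0643

Posterior is Beta(18, 37); MAP = (18−1)/(55−2) = 17/53 ≈ 0.32075.
MLE ignores the prior: p̂_MLE = k/n = 10/39 ≈ 0.25641.
Difference = 17/53 − 10/39 = 133/2067 ≈ 0.0643.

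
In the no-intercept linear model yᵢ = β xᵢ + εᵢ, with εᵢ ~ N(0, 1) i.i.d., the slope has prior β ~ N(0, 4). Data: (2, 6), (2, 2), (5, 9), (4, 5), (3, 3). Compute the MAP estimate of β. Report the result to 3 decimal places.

β̂_MAP = 1.545

log p(β | y) = −Σ(yᵢ − βxᵢ)²/(2·1) − β²/(2·4) + const.
Setting the derivative to zero: Σxᵢ(yᵢ − βxᵢ)/1 − β/4 = 0, so β = Σxᵢyᵢ / (Σxᵢ² + σ²/τ²).
Σxᵢyᵢ = 2·6 + 2·2 + 5·9 + 4·5 + 3·3 = 90; Σxᵢ² = 58; σ²/τ² = 0.25.
β̂_MAP = 90 / (58 + 0.25) = 90/58.25 ≈ 1.545.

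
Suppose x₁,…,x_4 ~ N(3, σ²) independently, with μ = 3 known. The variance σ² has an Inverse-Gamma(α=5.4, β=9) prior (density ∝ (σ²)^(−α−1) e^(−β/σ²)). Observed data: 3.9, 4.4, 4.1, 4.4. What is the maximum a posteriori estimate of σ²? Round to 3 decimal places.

σ̂²_MAP = 1.425

Sum of squared deviations about the known mean: SS = (3.9−3)² + (4.4−3)² + (4.1−3)² + (4.4−3)² = 5.94.
The Normal likelihood contributes (σ²)^(−n/2) exp(−SS/(2σ²)), so the posterior is Inverse-Gamma(α + n/2, β + SS/2) = Inverse-Gamma(7.4, 11.97).
The mode of Inverse-Gamma(a, b) is b/(a+1) = 11.97/8.4 ≈ 1.425.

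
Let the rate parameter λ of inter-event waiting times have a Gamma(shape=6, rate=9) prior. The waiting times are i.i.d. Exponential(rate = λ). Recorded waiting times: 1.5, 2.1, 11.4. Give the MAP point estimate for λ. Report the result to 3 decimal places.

The Exponential(rate=λ) likelihood is ∝ λ^n e^(−λΣtᵢ). Here n = 3 and Σtᵢ = 1.5 + 2.1 + 11.4 = 15.
Posterior ∝ λ^5e^(−9λ) · λ^3e^(−15λ) = λ^8e^(−24λ), i.e. Gamma(9, 24).
Mode = (a−1)/b = 8/24 ≈ 0.333.

λ̂_MAP = 0.333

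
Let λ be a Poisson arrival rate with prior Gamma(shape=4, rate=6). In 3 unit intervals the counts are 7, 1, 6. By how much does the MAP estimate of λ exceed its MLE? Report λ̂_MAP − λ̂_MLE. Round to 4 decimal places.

Σxᵢ = 14. Posterior is Gamma(18, 9); MAP = (18−1)/9 = 17/9 ≈ 1.88889.
MLE = x̄ = 14/3 ≈ 4.66667.
Difference = 17/9 − 14/3 = -25/9 ≈ -2.7778.

MAP − MLE = -2.7778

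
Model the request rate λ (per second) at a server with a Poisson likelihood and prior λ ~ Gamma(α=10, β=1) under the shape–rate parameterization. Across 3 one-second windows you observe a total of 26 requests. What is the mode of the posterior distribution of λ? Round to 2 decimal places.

λ̂_MAP = 8.75

Σxᵢ = 26, n = 3.
Posterior ∝ λ^9e^(−1λ) · λ^26e^(−3λ) = λ^35e^(−4λ), i.e. Gamma(shape=36, rate=4).
The mode of a Gamma(a, b) with a ≥ 1 (shape–rate) is (a−1)/b = 35/4 ≈ 8.75.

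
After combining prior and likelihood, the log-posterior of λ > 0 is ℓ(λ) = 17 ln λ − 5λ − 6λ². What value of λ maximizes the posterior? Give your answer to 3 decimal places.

λ̂_MAP = 1.000

ℓ'(λ) = 17/λ − 5 − 12λ. Setting this to zero and multiplying by λ: 12λ² + 5λ − 17 = 0.
λ = (−5 + √(5² + 4·12·17)) / (2·12) = (−5 + √841) / 24 = (−5 + 29)/24 = 1.
ℓ''(λ) = −17/λ² − 12 < 0, confirming a maximum.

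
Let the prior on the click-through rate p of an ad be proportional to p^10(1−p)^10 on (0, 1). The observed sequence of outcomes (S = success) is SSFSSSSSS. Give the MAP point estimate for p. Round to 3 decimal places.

The prior density ∝ p^10(1−p)^10 is the kernel of Beta(11, 11).
Data: 8 successes in 9 trials (from the sequence). The binomial likelihood contributes p^8(1−p)^1, so the posterior is Beta(11+8, 11+1) = Beta(19, 12).
For Beta(a, b) with a, b > 1 the mode is (a−1)/(a+b−2) = 18/29 ≈ 0.621.

p̂_MAP = 0.621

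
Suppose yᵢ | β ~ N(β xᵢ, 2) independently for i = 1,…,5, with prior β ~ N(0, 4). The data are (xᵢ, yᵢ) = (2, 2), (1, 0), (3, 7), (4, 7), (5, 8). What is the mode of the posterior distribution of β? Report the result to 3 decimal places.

log p(β | y) = −Σ(yᵢ − βxᵢ)²/(2·2) − β²/(2·4) + const.
Setting the derivative to zero: Σxᵢ(yᵢ − βxᵢ)/2 − β/4 = 0, so β = Σxᵢyᵢ / (Σxᵢ² + σ²/τ²).
Σxᵢyᵢ = 2·2 + 1·0 + 3·7 + 4·7 + 5·8 = 93; Σxᵢ² = 55; σ²/τ² = 0.5.
β̂_MAP = 93 / (55 + 0.5) = 93/55.5 ≈ 1.676.

β̂_MAP = 1.676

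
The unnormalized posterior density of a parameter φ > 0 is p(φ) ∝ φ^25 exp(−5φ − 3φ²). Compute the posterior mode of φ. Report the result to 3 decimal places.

ℓ'(φ) = 25/φ − 5 − 6φ. Setting this to zero and multiplying by φ: 6φ² + 5φ − 25 = 0.
φ = (−5 + √(5² + 4·6·25)) / (2·6) = (−5 + √625) / 12 = (−5 + 25)/12 = 5/3.
ℓ''(φ) = −25/φ² − 6 < 0, confirming a maximum.

φ̂_MAP = 1.667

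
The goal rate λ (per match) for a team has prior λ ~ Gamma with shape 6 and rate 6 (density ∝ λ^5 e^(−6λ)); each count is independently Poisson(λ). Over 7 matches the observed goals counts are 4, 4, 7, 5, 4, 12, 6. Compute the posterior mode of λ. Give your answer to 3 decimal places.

Σxᵢ = 4+4+7+5+4+12+6 = 42, with n = 7.
Posterior ∝ λ^5e^(−6λ) · λ^42e^(−7λ) = λ^47e^(−13λ), i.e. Gamma(shape=48, rate=13).
The mode of a Gamma(a, b) with a ≥ 1 (shape–rate) is (a−1)/b = 47/13 ≈ 3.615.

λ̂_MAP = 3.615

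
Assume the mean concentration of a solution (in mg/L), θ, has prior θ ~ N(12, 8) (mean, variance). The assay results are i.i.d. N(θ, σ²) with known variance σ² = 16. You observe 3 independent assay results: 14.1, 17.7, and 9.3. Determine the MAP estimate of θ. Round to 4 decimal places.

n = 3; x̄ = (14.1 + 17.7 + 9.3)/3 = 41.1/3 = 13.7.
For a Normal prior and Normal likelihood with known variance, the posterior is Normal; its mode equals its mean, the precision-weighted average.
Prior precision 1/σ₀² = 1/8 = 0.125; data precision n/σ² = 3/16 = 0.1875.
θ̂ = (0.125·12 + 0.1875·13.7) / (0.125 + 0.1875) = 4.06875/0.3125 = 13.0200.

θ̂_MAP = 13.0200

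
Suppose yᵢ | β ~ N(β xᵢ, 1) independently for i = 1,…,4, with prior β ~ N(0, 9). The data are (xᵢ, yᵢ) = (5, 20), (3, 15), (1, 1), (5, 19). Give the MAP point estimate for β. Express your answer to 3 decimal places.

β̂_MAP = 4.009

log p(β | y) = −Σ(yᵢ − βxᵢ)²/(2·1) − β²/(2·9) + const.
Setting the derivative to zero: Σxᵢ(yᵢ − βxᵢ)/1 − β/9 = 0, so β = Σxᵢyᵢ / (Σxᵢ² + σ²/τ²).
Σxᵢyᵢ = 5·20 + 3·15 + 1·1 + 5·19 = 241; Σxᵢ² = 60; σ²/τ² = 1/9.
β̂_MAP = 241 / (60 + 1/9) = 241/(541/9) = 2169/541 ≈ 4.009.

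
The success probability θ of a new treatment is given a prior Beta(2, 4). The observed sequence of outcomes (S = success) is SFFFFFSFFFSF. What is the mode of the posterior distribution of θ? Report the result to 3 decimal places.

θ̂_MAP = 0.250

Prior: Beta(2, 4).
Data: 3 successes in 12 trials (from the sequence). The binomial likelihood contributes θ^3(1−θ)^9, so the posterior is Beta(2+3, 4+9) = Beta(5, 13).
For Beta(a, b) with a, b > 1 the mode is (a−1)/(a+b−2) = 4/16 ≈ 0.250.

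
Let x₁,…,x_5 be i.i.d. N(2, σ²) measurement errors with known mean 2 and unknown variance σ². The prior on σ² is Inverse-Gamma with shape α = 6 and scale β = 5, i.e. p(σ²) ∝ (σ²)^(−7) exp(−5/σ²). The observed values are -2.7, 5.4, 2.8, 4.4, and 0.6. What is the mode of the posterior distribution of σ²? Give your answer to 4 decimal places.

Sum of squared deviations about the known mean: SS = (-2.7−2)² + (5.4−2)² + (2.8−2)² + (4.4−2)² + (0.6−2)² = 42.01.
The Normal likelihood contributes (σ²)^(−n/2) exp(−SS/(2σ²)), so the posterior is Inverse-Gamma(α + n/2, β + SS/2) = Inverse-Gamma(8.5, 26.005).
The mode of Inverse-Gamma(a, b) is b/(a+1) = 26.005/9.5 ≈ 2.7374.

σ̂²_MAP = 2.7374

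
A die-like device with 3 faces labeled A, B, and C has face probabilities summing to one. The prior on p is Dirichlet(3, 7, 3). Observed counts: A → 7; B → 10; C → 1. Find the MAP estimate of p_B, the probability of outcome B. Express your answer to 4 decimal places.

The posterior is Dirichlet(αᵢ + nᵢ) = Dirichlet(10, 17, 4).
For a Dirichlet(a₁,…,a_K) with all aᵢ > 1, the mode has j-th component (aⱼ − 1)/(Σaᵢ − K).
Here Σaᵢ = 31 and K = 3, so p_B = (17 − 1)/(31 − 3) = 16/28 ≈ 0.5714.

MAP estimate of p_B = 0.5714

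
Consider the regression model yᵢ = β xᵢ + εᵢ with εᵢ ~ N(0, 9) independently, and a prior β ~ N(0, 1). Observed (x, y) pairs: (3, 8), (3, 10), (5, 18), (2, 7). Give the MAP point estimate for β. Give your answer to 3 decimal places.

log p(β | y) = −Σ(yᵢ − βxᵢ)²/(2·9) − β²/(2·1) + const.
Setting the derivative to zero: Σxᵢ(yᵢ − βxᵢ)/9 − β/1 = 0, so β = Σxᵢyᵢ / (Σxᵢ² + σ²/τ²).
Σxᵢyᵢ = 3·8 + 3·10 + 5·18 + 2·7 = 158; Σxᵢ² = 47; σ²/τ² = 9.
β̂_MAP = 158 / (47 + 9) = 158/56 ≈ 2.821.

β̂_MAP = 2.821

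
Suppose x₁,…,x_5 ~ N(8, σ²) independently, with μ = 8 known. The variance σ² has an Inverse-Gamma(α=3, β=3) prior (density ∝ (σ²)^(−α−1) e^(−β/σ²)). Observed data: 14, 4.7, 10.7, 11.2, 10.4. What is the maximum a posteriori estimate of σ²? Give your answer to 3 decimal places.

Sum of squared deviations about the known mean: SS = (14−8)² + (4.7−8)² + (10.7−8)² + (11.2−8)² + (10.4−8)² = 70.18.
The Normal likelihood contributes (σ²)^(−n/2) exp(−SS/(2σ²)), so the posterior is Inverse-Gamma(α + n/2, β + SS/2) = Inverse-Gamma(5.5, 38.09).
The mode of Inverse-Gamma(a, b) is b/(a+1) = 38.09/6.5 ≈ 5.860.

σ̂²_MAP = 5.860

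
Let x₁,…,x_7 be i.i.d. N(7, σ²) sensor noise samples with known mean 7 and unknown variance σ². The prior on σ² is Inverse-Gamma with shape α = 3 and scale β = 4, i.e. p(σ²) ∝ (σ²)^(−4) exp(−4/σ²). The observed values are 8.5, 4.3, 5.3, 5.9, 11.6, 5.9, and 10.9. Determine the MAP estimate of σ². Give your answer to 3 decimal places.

σ̂²_MAP = 3.948

Sum of squared deviations about the known mean: SS = (8.5−7)² + (4.3−7)² + (5.3−7)² + (5.9−7)² + (11.6−7)² + (5.9−7)² + (10.9−7)² = 51.22.
The Normal likelihood contributes (σ²)^(−n/2) exp(−SS/(2σ²)), so the posterior is Inverse-Gamma(α + n/2, β + SS/2) = Inverse-Gamma(6.5, 29.61).
The mode of Inverse-Gamma(a, b) is b/(a+1) = 29.61/7.5 ≈ 3.948.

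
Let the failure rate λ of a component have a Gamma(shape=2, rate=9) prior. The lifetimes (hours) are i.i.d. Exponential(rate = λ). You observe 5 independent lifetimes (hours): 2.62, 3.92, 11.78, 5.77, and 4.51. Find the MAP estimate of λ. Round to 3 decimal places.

The Exponential(rate=λ) likelihood is ∝ λ^n e^(−λΣtᵢ). Here n = 5 and Σtᵢ = 2.62 + 3.92 + 11.78 + 5.77 + 4.51 = 28.60.
Posterior ∝ λe^(−9λ) · λ^5e^(−28.60λ) = λ^6e^(−37.60λ), i.e. Gamma(7, 37.60).
Mode = (a−1)/b = 6/37.60 ≈ 0.160.

λ̂_MAP = 0.160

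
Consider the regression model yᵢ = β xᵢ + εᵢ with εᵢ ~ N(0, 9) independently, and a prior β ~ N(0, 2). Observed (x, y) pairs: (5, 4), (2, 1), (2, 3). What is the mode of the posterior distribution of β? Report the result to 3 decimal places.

log p(β | y) = −Σ(yᵢ − βxᵢ)²/(2·9) − β²/(2·2) + const.
Setting the derivative to zero: Σxᵢ(yᵢ − βxᵢ)/9 − β/2 = 0, so β = Σxᵢyᵢ / (Σxᵢ² + σ²/τ²).
Σxᵢyᵢ = 5·4 + 2·1 + 2·3 = 28; Σxᵢ² = 33; σ²/τ² = 4.5.
β̂_MAP = 28 / (33 + 4.5) = 28/37.5 ≈ 0.747.

β̂_MAP = 0.747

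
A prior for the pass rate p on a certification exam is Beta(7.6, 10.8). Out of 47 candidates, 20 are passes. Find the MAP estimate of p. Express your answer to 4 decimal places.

p̂_MAP = 0.4196

Prior: Beta(7.6, 10.8).
Data: 20 successes in 47 trials. The binomial likelihood contributes p^20(1−p)^27, so the posterior is Beta(7.6+20, 10.8+27) = Beta(27.6, 37.8).
For Beta(a, b) with a, b > 1 the mode is (a−1)/(a+b−2) = 26.6/63.4 ≈ 0.4196.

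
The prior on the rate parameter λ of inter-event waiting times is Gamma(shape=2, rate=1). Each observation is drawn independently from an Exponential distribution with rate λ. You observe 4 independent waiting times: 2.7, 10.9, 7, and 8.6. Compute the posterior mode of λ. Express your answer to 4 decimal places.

λ̂_MAP = 0.1656

The Exponential(rate=λ) likelihood is ∝ λ^n e^(−λΣtᵢ). Here n = 4 and Σtᵢ = 2.7 + 10.9 + 7 + 8.6 = 29.2.
Posterior ∝ λe^(−1λ) · λ^4e^(−29.2λ) = λ^5e^(−30.2λ), i.e. Gamma(6, 30.2).
Mode = (a−1)/b = 5/30.2 ≈ 0.1656.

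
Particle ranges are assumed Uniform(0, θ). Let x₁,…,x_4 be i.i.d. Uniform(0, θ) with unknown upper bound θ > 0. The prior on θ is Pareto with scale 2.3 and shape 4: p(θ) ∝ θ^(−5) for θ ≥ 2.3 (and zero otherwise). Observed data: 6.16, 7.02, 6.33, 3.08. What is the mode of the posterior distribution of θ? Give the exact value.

The Uniform(0, θ) likelihood is θ^(−n) for θ ≥ max(xᵢ), zero otherwise. Here max(xᵢ) = 7.02.
Posterior ∝ θ^(−5) · θ^(−4) = θ^(−9) on θ ≥ max(2.3, 7.02) = 7.02.
This density is strictly decreasing in θ, so the posterior mode lies at the lower boundary of the support.

θ̂_MAP = 7.02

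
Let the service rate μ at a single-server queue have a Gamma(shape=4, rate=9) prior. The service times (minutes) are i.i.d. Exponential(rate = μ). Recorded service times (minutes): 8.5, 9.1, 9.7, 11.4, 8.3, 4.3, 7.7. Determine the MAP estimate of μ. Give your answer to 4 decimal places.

The Exponential(rate=μ) likelihood is ∝ μ^n e^(−μΣtᵢ). Here n = 7 and Σtᵢ = 8.5 + 9.1 + 9.7 + 11.4 + 8.3 + 4.3 + 7.7 = 59.
Posterior ∝ μ^3e^(−9μ) · μ^7e^(−59μ) = μ^10e^(−68μ), i.e. Gamma(11, 68).
Mode = (a−1)/b = 10/68 ≈ 0.1471.

μ̂_MAP = 0.1471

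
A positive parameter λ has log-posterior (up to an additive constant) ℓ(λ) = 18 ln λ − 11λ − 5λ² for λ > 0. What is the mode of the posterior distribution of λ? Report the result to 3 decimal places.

ℓ'(λ) = 18/λ − 11 − 10λ. Setting this to zero and multiplying by λ: 10λ² + 11λ − 18 = 0.
λ = (−11 + √(11² + 4·10·18)) / (2·10) = (−11 + √841) / 20 = (−11 + 29)/20 = 9/10.
ℓ''(λ) = −18/λ² − 10 < 0, confirming a maximum.

λ̂_MAP = 0.900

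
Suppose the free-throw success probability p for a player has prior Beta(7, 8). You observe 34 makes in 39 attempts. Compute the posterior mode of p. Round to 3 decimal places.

Prior: Beta(7, 8).
Data: 34 successes in 39 trials. The binomial likelihood contributes p^34(1−p)^5, so the posterior is Beta(7+34, 8+5) = Beta(41, 13).
For Beta(a, b) with a, b > 1 the mode is (a−1)/(a+b−2) = 40/52 ≈ 0.769.

p̂_MAP = 0.769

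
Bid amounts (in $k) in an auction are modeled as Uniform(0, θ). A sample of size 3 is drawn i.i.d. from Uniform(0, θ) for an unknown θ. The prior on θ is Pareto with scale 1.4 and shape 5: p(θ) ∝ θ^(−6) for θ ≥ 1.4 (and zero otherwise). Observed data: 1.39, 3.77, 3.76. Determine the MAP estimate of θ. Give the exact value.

θ̂_MAP = 3.77

The Uniform(0, θ) likelihood is θ^(−n) for θ ≥ max(xᵢ), zero otherwise. Here max(xᵢ) = 3.77.
Posterior ∝ θ^(−6) · θ^(−3) = θ^(−9) on θ ≥ max(1.4, 3.77) = 3.77.
This density is strictly decreasing in θ, so the posterior mode lies at the lower boundary of the support.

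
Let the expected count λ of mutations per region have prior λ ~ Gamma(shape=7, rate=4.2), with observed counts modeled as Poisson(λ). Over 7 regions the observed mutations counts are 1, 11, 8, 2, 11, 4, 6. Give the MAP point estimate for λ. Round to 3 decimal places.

Σxᵢ = 1+11+8+2+11+4+6 = 43, with n = 7.
Posterior ∝ λ^6e^(−4.2λ) · λ^43e^(−7λ) = λ^49e^(−11.2λ), i.e. Gamma(shape=50, rate=11.2).
The mode of a Gamma(a, b) with a ≥ 1 (shape–rate) is (a−1)/b = 49/11.2 ≈ 4.375.

λ̂_MAP = 4.375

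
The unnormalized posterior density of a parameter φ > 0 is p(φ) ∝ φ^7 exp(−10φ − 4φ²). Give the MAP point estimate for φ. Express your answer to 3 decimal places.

φ̂_MAP = 0.500

ℓ'(φ) = 7/φ − 10 − 8φ. Setting this to zero and multiplying by φ: 8φ² + 10φ − 7 = 0.
φ = (−10 + √(10² + 4·8·7)) / (2·8) = (−10 + √324) / 16 = (−10 + 18)/16 = 1/2.
ℓ''(φ) = −7/φ² − 8 < 0, confirming a maximum.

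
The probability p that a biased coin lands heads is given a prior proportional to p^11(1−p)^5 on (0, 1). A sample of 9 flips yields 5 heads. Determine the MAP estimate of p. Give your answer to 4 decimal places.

The prior density ∝ p^11(1−p)^5 is the kernel of Beta(12, 6).
Data: 5 successes in 9 trials. The binomial likelihood contributes p^5(1−p)^4, so the posterior is Beta(12+5, 6+4) = Beta(17, 10).
For Beta(a, b) with a, b > 1 the mode is (a−1)/(a+b−2) = 16/25 ≈ 0.6400.

p̂_MAP = 0.6400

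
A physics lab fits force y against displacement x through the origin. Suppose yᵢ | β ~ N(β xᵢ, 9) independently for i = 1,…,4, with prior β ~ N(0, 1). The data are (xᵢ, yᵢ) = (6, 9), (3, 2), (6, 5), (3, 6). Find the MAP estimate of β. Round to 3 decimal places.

β̂_MAP = 1.091

log p(β | y) = −Σ(yᵢ − βxᵢ)²/(2·9) − β²/(2·1) + const.
Setting the derivative to zero: Σxᵢ(yᵢ − βxᵢ)/9 − β/1 = 0, so β = Σxᵢyᵢ / (Σxᵢ² + σ²/τ²).
Σxᵢyᵢ = 6·9 + 3·2 + 6·5 + 3·6 = 108; Σxᵢ² = 90; σ²/τ² = 9.
β̂_MAP = 108 / (90 + 9) = 108/99 ≈ 1.091.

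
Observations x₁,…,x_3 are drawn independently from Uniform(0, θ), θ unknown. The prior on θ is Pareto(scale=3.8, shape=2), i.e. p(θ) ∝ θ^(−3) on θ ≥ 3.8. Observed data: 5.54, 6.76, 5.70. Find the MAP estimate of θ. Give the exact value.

The Uniform(0, θ) likelihood is θ^(−n) for θ ≥ max(xᵢ), zero otherwise. Here max(xᵢ) = 6.76.
Posterior ∝ θ^(−3) · θ^(−3) = θ^(−6) on θ ≥ max(3.8, 6.76) = 6.76.
This density is strictly decreasing in θ, so the posterior mode lies at the lower boundary of the support.

θ̂_MAP = 6.76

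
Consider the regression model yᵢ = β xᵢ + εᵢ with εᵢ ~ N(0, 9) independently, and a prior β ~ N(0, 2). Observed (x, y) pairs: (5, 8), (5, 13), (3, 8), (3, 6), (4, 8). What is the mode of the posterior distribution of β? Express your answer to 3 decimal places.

β̂_MAP = 2.023

log p(β | y) = −Σ(yᵢ − βxᵢ)²/(2·9) − β²/(2·2) + const.
Setting the derivative to zero: Σxᵢ(yᵢ − βxᵢ)/9 − β/2 = 0, so β = Σxᵢyᵢ / (Σxᵢ² + σ²/τ²).
Σxᵢyᵢ = 5·8 + 5·13 + 3·8 + 3·6 + 4·8 = 179; Σxᵢ² = 84; σ²/τ² = 4.5.
β̂_MAP = 179 / (84 + 4.5) = 179/88.5 ≈ 2.023.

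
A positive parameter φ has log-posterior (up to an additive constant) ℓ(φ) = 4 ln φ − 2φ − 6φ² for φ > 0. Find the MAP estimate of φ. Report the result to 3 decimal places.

φ̂_MAP = 0.500

ℓ'(φ) = 4/φ − 2 − 12φ. Setting this to zero and multiplying by φ: 12φ² + 2φ − 4 = 0.
φ = (−2 + √(2² + 4·12·4)) / (2·12) = (−2 + √196) / 24 = (−2 + 14)/24 = 1/2.
ℓ''(φ) = −4/φ² − 12 < 0, confirming a maximum.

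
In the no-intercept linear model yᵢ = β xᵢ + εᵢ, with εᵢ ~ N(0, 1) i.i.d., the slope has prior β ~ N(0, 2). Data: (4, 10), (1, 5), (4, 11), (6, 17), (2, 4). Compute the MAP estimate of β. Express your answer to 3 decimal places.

log p(β | y) = −Σ(yᵢ − βxᵢ)²/(2·1) − β²/(2·2) + const.
Setting the derivative to zero: Σxᵢ(yᵢ − βxᵢ)/1 − β/2 = 0, so β = Σxᵢyᵢ / (Σxᵢ² + σ²/τ²).
Σxᵢyᵢ = 4·10 + 1·5 + 4·11 + 6·17 + 2·4 = 199; Σxᵢ² = 73; σ²/τ² = 0.5.
β̂_MAP = 199 / (73 + 0.5) = 199/73.5 ≈ 2.707.

β̂_MAP = 2.707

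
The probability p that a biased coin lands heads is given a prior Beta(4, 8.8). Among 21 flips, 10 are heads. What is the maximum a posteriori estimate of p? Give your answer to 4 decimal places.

p̂_MAP = 0.4088

Prior: Beta(4, 8.8).
Data: 10 successes in 21 trials. The binomial likelihood contributes p^10(1−p)^11, so the posterior is Beta(4+10, 8.8+11) = Beta(14, 19.8).
For Beta(a, b) with a, b > 1 the mode is (a−1)/(a+b−2) = 13/31.8 ≈ 0.4088.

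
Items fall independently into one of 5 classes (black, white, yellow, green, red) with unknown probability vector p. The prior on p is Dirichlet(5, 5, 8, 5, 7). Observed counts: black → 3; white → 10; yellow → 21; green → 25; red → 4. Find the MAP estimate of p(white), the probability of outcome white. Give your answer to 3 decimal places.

The posterior is Dirichlet(αᵢ + nᵢ) = Dirichlet(8, 15, 29, 30, 11).
For a Dirichlet(a₁,…,a_K) with all aᵢ > 1, the mode has j-th component (aⱼ − 1)/(Σaᵢ − K).
Here Σaᵢ = 93 and K = 5, so p(white) = (15 − 1)/(93 − 5) = 14/88 ≈ 0.159.

MAP estimate of p(white) = 0.159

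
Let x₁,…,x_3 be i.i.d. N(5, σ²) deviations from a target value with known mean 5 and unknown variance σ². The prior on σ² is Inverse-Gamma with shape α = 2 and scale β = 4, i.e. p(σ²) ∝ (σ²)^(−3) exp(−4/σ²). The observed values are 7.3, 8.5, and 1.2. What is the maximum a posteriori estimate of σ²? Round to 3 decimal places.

σ̂²_MAP = 4.442

Sum of squared deviations about the known mean: SS = (7.3−5)² + (8.5−5)² + (1.2−5)² = 31.98.
The Normal likelihood contributes (σ²)^(−n/2) exp(−SS/(2σ²)), so the posterior is Inverse-Gamma(α + n/2, β + SS/2) = Inverse-Gamma(3.5, 19.99).
The mode of Inverse-Gamma(a, b) is b/(a+1) = 19.99/4.5 ≈ 4.442.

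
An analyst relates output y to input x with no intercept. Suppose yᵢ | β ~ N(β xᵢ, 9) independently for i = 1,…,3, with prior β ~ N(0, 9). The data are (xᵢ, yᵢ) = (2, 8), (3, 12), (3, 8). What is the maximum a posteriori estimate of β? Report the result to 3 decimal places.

β̂_MAP = 3.304

log p(β | y) = −Σ(yᵢ − βxᵢ)²/(2·9) − β²/(2·9) + const.
Setting the derivative to zero: Σxᵢ(yᵢ − βxᵢ)/9 − β/9 = 0, so β = Σxᵢyᵢ / (Σxᵢ² + σ²/τ²).
Σxᵢyᵢ = 2·8 + 3·12 + 3·8 = 76; Σxᵢ² = 22; σ²/τ² = 1.
β̂_MAP = 76 / (22 + 1) = 76/23 ≈ 3.304.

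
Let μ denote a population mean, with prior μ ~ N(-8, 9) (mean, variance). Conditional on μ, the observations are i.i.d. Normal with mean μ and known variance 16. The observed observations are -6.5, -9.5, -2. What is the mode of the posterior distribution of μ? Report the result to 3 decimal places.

n = 3; x̄ = ((-6.5) + (-9.5) + (-2))/3 = -18/3 = -6.
For a Normal prior and Normal likelihood with known variance, the posterior is Normal; its mode equals its mean, the precision-weighted average.
Prior precision 1/σ₀² = 1/9; data precision n/σ² = 3/16 = 0.1875.
μ̂ = ((1/9)·(-8) + 0.1875·(-6)) / (1/9 + 0.1875) = (-145/72)/(43/144) = -290/43 ≈ -6.744.

μ̂_MAP = -6.744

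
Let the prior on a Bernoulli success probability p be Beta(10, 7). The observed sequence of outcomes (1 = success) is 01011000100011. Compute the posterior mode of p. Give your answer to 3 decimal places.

p̂_MAP = 0.517

Prior: Beta(10, 7).
Data: 6 successes in 14 trials (from the sequence). The binomial likelihood contributes p^6(1−p)^8, so the posterior is Beta(10+6, 7+8) = Beta(16, 15).
For Beta(a, b) with a, b > 1 the mode is (a−1)/(a+b−2) = 15/29 ≈ 0.517.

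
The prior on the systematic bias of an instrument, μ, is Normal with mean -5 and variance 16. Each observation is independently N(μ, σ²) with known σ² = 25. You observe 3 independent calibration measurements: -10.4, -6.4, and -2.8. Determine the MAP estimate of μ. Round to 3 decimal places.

μ̂_MAP = -6.008

n = 3; x̄ = ((-10.4) + (-6.4) + (-2.8))/3 = -19.6/3 = -98/15 ≈ -6.5333.
For a Normal prior and Normal likelihood with known variance, the posterior is Normal; its mode equals its mean, the precision-weighted average.
Prior precision 1/σ₀² = 1/16 = 0.0625; data precision n/σ² = 3/25 = 0.12.
μ̂ = (0.0625·(-5) + 0.12·(-98/15)) / (0.0625 + 0.12) = (-1.0965)/0.1825 = -2193/365 ≈ -6.008.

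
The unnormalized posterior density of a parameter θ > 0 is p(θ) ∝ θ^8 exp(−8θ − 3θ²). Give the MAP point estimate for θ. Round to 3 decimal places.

θ̂_MAP = 0.667

ℓ'(θ) = 8/θ − 8 − 6θ. Setting this to zero and multiplying by θ: 6θ² + 8θ − 8 = 0.
θ = (−8 + √(8² + 4·6·8)) / (2·6) = (−8 + √256) / 12 = (−8 + 16)/12 = 2/3.
ℓ''(θ) = −8/θ² − 6 < 0, confirming a maximum.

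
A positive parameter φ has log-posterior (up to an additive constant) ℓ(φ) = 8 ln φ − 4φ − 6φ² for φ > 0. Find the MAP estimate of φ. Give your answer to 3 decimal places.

ℓ'(φ) = 8/φ − 4 − 12φ. Setting this to zero and multiplying by φ: 12φ² + 4φ − 8 = 0.
φ = (−4 + √(4² + 4·12·8)) / (2·12) = (−4 + √400) / 24 = (−4 + 20)/24 = 2/3.
ℓ''(φ) = −8/φ² − 12 < 0, confirming a maximum.

φ̂_MAP = 0.667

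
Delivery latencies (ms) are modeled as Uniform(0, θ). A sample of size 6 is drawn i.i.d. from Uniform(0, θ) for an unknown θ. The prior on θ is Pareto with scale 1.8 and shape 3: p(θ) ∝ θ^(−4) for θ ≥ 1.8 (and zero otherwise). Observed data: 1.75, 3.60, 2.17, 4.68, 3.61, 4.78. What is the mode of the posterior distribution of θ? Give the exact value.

The Uniform(0, θ) likelihood is θ^(−n) for θ ≥ max(xᵢ), zero otherwise. Here max(xᵢ) = 4.78.
Posterior ∝ θ^(−4) · θ^(−6) = θ^(−10) on θ ≥ max(1.8, 4.78) = 4.78.
This density is strictly decreasing in θ, so the posterior mode lies at the lower boundary of the support.

θ̂_MAP = 4.78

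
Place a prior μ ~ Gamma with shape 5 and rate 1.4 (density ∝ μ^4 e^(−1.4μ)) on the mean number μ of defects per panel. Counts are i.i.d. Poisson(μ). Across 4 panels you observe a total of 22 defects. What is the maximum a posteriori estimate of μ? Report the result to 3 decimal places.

Σxᵢ = 22, n = 4.
Posterior ∝ μ^4e^(−1.4μ) · μ^22e^(−4μ) = μ^26e^(−5.4μ), i.e. Gamma(shape=27, rate=5.4).
The mode of a Gamma(a, b) with a ≥ 1 (shape–rate) is (a−1)/b = 26/5.4 ≈ 4.815.

μ̂_MAP = 4.815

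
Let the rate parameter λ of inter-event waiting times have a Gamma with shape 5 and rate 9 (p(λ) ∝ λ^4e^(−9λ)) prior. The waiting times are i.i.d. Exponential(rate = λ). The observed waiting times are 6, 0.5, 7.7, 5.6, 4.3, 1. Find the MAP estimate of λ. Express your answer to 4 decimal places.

The Exponential(rate=λ) likelihood is ∝ λ^n e^(−λΣtᵢ). Here n = 6 and Σtᵢ = 6 + 0.5 + 7.7 + 5.6 + 4.3 + 1 = 25.1.
Posterior ∝ λ^4e^(−9λ) · λ^6e^(−25.1λ) = λ^10e^(−34.1λ), i.e. Gamma(11, 34.1).
Mode = (a−1)/b = 10/34.1 ≈ 0.2933.

λ̂_MAP = 0.2933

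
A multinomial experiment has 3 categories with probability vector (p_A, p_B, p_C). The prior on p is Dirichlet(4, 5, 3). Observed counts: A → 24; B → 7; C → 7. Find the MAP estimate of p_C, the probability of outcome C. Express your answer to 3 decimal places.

MAP estimate of p_C = 0.191

The posterior is Dirichlet(αᵢ + nᵢ) = Dirichlet(28, 12, 10).
For a Dirichlet(a₁,…,a_K) with all aᵢ > 1, the mode has j-th component (aⱼ − 1)/(Σaᵢ − K).
Here Σaᵢ = 50 and K = 3, so p_C = (10 − 1)/(50 − 3) = 9/47 ≈ 0.191.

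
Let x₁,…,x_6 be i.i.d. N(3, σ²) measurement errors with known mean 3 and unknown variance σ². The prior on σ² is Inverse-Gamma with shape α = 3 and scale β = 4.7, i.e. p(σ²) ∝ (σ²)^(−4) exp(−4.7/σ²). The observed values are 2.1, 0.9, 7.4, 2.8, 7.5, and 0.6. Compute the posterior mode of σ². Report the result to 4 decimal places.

Sum of squared deviations about the known mean: SS = (2.1−3)² + (0.9−3)² + (7.4−3)² + (2.8−3)² + (7.5−3)² + (0.6−3)² = 50.63.
The Normal likelihood contributes (σ²)^(−n/2) exp(−SS/(2σ²)), so the posterior is Inverse-Gamma(α + n/2, β + SS/2) = Inverse-Gamma(6, 30.015).
The mode of Inverse-Gamma(a, b) is b/(a+1) = 30.015/7 ≈ 4.2879.

σ̂²_MAP = 4.2879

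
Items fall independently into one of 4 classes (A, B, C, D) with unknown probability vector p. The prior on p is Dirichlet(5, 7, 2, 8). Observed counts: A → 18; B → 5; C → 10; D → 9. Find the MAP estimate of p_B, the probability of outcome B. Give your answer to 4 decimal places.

MAP estimate of p_B = 0.1833

The posterior is Dirichlet(αᵢ + nᵢ) = Dirichlet(23, 12, 12, 17).
For a Dirichlet(a₁,…,a_K) with all aᵢ > 1, the mode has j-th component (aⱼ − 1)/(Σaᵢ − K).
Here Σaᵢ = 64 and K = 4, so p_B = (12 − 1)/(64 − 4) = 11/60 ≈ 0.1833.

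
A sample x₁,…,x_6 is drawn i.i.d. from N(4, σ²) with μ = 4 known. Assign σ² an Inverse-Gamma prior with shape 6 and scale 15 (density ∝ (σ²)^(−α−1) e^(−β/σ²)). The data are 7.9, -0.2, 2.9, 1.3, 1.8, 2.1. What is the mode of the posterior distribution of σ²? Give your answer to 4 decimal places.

σ̂²_MAP = 3.9900

Sum of squared deviations about the known mean: SS = (7.9−4)² + (-0.2−4)² + (2.9−4)² + (1.3−4)² + (1.8−4)² + (2.1−4)² = 49.8.
The Normal likelihood contributes (σ²)^(−n/2) exp(−SS/(2σ²)), so the posterior is Inverse-Gamma(α + n/2, β + SS/2) = Inverse-Gamma(9, 39.9).
The mode of Inverse-Gamma(a, b) is b/(a+1) = 39.9/10 ≈ 3.9900.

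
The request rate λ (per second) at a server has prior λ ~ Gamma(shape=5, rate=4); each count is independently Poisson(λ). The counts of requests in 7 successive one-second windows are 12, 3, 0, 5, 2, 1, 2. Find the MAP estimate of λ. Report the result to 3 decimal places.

λ̂_MAP = 2.636

Σxᵢ = 12+3+0+5+2+1+2 = 25, with n = 7.
Posterior ∝ λ^4e^(−4λ) · λ^25e^(−7λ) = λ^29e^(−11λ), i.e. Gamma(shape=30, rate=11).
The mode of a Gamma(a, b) with a ≥ 1 (shape–rate) is (a−1)/b = 29/11 ≈ 2.636.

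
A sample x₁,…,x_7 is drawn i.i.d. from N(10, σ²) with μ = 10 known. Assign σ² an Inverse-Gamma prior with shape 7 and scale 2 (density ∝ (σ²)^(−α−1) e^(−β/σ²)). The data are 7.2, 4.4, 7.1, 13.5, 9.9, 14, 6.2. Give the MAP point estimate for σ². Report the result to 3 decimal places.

Sum of squared deviations about the known mean: SS = (7.2−10)² + (4.4−10)² + (7.1−10)² + (13.5−10)² + (9.9−10)² + (14−10)² + (6.2−10)² = 90.31.
The Normal likelihood contributes (σ²)^(−n/2) exp(−SS/(2σ²)), so the posterior is Inverse-Gamma(α + n/2, β + SS/2) = Inverse-Gamma(10.5, 47.155).
The mode of Inverse-Gamma(a, b) is b/(a+1) = 47.155/11.5 ≈ 4.100.

σ̂²_MAP = 4.100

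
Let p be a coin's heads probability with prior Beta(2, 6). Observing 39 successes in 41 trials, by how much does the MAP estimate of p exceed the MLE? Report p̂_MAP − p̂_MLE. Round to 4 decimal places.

MAP − MLE = -0.1002

Posterior is Beta(41, 8); MAP = (41−1)/(49−2) = 40/47 ≈ 0.85106.
MLE ignores the prior: p̂_MLE = k/n = 39/41 ≈ 0.95122.
Difference = 40/47 − 39/41 = -193/1927 ≈ -0.1002.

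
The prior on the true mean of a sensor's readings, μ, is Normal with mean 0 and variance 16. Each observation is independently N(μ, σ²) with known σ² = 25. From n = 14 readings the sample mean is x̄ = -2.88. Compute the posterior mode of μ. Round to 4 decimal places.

μ̂_MAP = -2.5908

n = 14, x̄ = -2.88.
For a Normal prior and Normal likelihood with known variance, the posterior is Normal; its mode equals its mean, the precision-weighted average.
Prior precision 1/σ₀² = 1/16 = 0.0625; data precision n/σ² = 14/25 = 0.56.
μ̂ = (0.0625·0 + 0.56·(-2.88)) / (0.0625 + 0.56) = (-1.6128)/0.6225 = -5376/2075 ≈ -2.5908.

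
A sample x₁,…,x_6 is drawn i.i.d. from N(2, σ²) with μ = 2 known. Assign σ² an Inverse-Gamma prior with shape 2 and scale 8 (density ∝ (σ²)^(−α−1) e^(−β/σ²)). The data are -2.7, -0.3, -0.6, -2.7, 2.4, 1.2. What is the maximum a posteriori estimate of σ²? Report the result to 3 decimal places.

σ̂²_MAP = 6.086

Sum of squared deviations about the known mean: SS = (-2.7−2)² + (-0.3−2)² + (-0.6−2)² + (-2.7−2)² + (2.4−2)² + (1.2−2)² = 57.03.
The Normal likelihood contributes (σ²)^(−n/2) exp(−SS/(2σ²)), so the posterior is Inverse-Gamma(α + n/2, β + SS/2) = Inverse-Gamma(5, 36.515).
The mode of Inverse-Gamma(a, b) is b/(a+1) = 36.515/6 ≈ 6.086.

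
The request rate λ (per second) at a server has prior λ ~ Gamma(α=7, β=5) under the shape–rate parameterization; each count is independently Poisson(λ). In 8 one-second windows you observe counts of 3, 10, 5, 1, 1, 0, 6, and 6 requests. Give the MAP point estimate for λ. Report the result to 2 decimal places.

Σxᵢ = 3+10+5+1+1+0+6+6 = 32, with n = 8.
Posterior ∝ λ^6e^(−5λ) · λ^32e^(−8λ) = λ^38e^(−13λ), i.e. Gamma(shape=39, rate=13).
The mode of a Gamma(a, b) with a ≥ 1 (shape–rate) is (a−1)/b = 38/13 ≈ 2.92.

λ̂_MAP = 2.92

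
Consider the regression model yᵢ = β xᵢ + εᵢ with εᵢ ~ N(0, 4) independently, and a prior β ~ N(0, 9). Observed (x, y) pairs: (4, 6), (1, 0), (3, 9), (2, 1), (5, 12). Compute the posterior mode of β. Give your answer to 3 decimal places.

β̂_MAP = 2.038

log p(β | y) = −Σ(yᵢ − βxᵢ)²/(2·4) − β²/(2·9) + const.
Setting the derivative to zero: Σxᵢ(yᵢ − βxᵢ)/4 − β/9 = 0, so β = Σxᵢyᵢ / (Σxᵢ² + σ²/τ²).
Σxᵢyᵢ = 4·6 + 1·0 + 3·9 + 2·1 + 5·12 = 113; Σxᵢ² = 55; σ²/τ² = 4/9.
β̂_MAP = 113 / (55 + 4/9) = 113/(499/9) = 1017/499 ≈ 2.038.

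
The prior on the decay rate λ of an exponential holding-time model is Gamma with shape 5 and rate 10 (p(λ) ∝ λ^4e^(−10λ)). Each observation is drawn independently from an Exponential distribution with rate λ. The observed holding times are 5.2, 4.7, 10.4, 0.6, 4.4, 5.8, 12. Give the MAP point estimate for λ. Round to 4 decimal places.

The Exponential(rate=λ) likelihood is ∝ λ^n e^(−λΣtᵢ). Here n = 7 and Σtᵢ = 5.2 + 4.7 + 10.4 + 0.6 + 4.4 + 5.8 + 12 = 43.1.
Posterior ∝ λ^4e^(−10λ) · λ^7e^(−43.1λ) = λ^11e^(−53.1λ), i.e. Gamma(12, 53.1).
Mode = (a−1)/b = 11/53.1 ≈ 0.2072.

λ̂_MAP = 0.2072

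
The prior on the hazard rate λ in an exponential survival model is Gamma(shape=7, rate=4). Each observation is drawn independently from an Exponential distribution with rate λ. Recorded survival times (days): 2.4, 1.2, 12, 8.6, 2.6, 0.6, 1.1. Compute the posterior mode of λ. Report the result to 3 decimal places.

λ̂_MAP = 0.400

The Exponential(rate=λ) likelihood is ∝ λ^n e^(−λΣtᵢ). Here n = 7 and Σtᵢ = 2.4 + 1.2 + 12 + 8.6 + 2.6 + 0.6 + 1.1 = 28.5.
Posterior ∝ λ^6e^(−4λ) · λ^7e^(−28.5λ) = λ^13e^(−32.5λ), i.e. Gamma(14, 32.5).
Mode = (a−1)/b = 13/32.5 ≈ 0.400.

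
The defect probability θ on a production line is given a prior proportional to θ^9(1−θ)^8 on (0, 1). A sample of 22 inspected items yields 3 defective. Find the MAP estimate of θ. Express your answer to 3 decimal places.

The prior density ∝ θ^9(1−θ)^8 is the kernel of Beta(10, 9).
Data: 3 successes in 22 trials. The binomial likelihood contributes θ^3(1−θ)^19, so the posterior is Beta(10+3, 9+19) = Beta(13, 28).
For Beta(a, b) with a, b > 1 the mode is (a−1)/(a+b−2) = 12/39 ≈ 0.308.

θ̂_MAP = 0.308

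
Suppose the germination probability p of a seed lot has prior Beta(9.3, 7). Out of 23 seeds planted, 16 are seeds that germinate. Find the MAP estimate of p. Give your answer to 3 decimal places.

Prior: Beta(9.3, 7).
Data: 16 successes in 23 trials. The binomial likelihood contributes p^16(1−p)^7, so the posterior is Beta(9.3+16, 7+7) = Beta(25.3, 14).
For Beta(a, b) with a, b > 1 the mode is (a−1)/(a+b−2) = 24.3/37.3 ≈ 0.651.

p̂_MAP = 0.651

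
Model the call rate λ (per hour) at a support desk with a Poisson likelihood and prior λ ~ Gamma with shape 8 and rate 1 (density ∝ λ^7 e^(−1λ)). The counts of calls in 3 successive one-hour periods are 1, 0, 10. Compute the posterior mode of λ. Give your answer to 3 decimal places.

λ̂_MAP = 4.500

Σxᵢ = 1+0+10 = 11, with n = 3.
Posterior ∝ λ^7e^(−1λ) · λ^11e^(−3λ) = λ^18e^(−4λ), i.e. Gamma(shape=19, rate=4).
The mode of a Gamma(a, b) with a ≥ 1 (shape–rate) is (a−1)/b = 18/4 ≈ 4.500.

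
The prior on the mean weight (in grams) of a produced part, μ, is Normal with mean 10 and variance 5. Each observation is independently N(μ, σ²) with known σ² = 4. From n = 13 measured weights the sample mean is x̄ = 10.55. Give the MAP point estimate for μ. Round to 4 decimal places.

μ̂_MAP = 10.5181

n = 13, x̄ = 10.55.
For a Normal prior and Normal likelihood with known variance, the posterior is Normal; its mode equals its mean, the precision-weighted average.
Prior precision 1/σ₀² = 1/5 = 0.2; data precision n/σ² = 13/4 = 3.25.
μ̂ = (0.2·10 + 3.25·10.55) / (0.2 + 3.25) = 36.2875/3.45 = 2903/276 ≈ 10.5181.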